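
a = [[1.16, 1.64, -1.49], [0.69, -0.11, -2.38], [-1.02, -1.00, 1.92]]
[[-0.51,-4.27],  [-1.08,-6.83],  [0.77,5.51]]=a@[[0.58,0.55], [-0.15,-0.23], [0.63,3.04]]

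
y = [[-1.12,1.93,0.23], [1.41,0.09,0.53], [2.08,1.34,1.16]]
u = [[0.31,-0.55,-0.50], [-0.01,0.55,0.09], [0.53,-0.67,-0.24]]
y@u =[[-0.24, 1.52, 0.68], [0.72, -1.08, -0.82], [1.25, -1.18, -1.20]]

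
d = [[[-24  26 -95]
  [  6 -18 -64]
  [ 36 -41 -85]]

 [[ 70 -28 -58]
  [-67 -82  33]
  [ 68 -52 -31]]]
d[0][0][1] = 26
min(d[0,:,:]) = -95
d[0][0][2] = -95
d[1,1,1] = -82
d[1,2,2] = -31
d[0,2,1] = -41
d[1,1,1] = -82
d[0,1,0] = 6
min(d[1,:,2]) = -58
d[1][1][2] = 33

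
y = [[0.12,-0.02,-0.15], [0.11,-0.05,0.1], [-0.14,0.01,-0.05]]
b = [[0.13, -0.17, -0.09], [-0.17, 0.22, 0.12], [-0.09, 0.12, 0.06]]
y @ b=[[0.03, -0.04, -0.02], [0.01, -0.02, -0.01], [-0.02, 0.02, 0.01]]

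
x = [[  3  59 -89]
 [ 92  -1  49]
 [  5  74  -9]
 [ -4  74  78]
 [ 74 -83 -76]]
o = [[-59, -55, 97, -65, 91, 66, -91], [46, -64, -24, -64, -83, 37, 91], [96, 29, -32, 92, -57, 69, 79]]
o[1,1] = -64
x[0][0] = 3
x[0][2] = -89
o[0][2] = 97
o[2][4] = -57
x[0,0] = 3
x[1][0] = 92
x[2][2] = -9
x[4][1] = -83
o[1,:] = [46, -64, -24, -64, -83, 37, 91]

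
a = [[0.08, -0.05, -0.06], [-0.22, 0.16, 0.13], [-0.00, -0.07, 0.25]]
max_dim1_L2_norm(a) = 0.3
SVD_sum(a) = [[0.07, -0.04, -0.08], [-0.17, 0.10, 0.20], [-0.09, 0.05, 0.11]] + [[0.01, -0.01, 0.02], [-0.05, 0.06, -0.07], [0.09, -0.12, 0.14]] + [[0.0, 0.0, 0.00], [0.0, 0.00, 0.0], [0.00, 0.0, 0.00]]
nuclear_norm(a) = 0.58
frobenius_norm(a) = 0.41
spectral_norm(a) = 0.34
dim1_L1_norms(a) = [0.19, 0.51, 0.32]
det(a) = 0.00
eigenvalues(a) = [0j, (0.24+0.1j), (0.24-0.1j)]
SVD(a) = [[-0.32, 0.1, 0.94], [0.83, -0.44, 0.33], [0.45, 0.89, 0.06]] @ diag([0.33945497693678833, 0.2357122004785235, 0.0031744571846001376]) @ [[-0.62, 0.35, 0.71], [0.45, -0.59, 0.68], [0.65, 0.73, 0.21]]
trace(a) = 0.49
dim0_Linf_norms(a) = [0.22, 0.16, 0.25]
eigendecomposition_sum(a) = [[0.00-0.00j,0.00+0.00j,0.00+0.00j], [0.00-0.00j,0.00+0.00j,0.00+0.00j], [-0j,0j,0.00+0.00j]] + [[0.04+0.01j, -0.03-0.02j, -0.03+0.06j], [(-0.11-0.01j), (0.08+0.06j), 0.06-0.17j], [(-0-0.08j), -0.04+0.06j, (0.12+0.04j)]] + [[0.04-0.01j, (-0.03+0.02j), -0.03-0.06j], [-0.11+0.01j, (0.08-0.06j), 0.06+0.17j], [-0.00+0.08j, -0.04-0.06j, 0.12-0.04j]]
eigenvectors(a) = [[(-0.65+0j),(0.28+0.03j),(0.28-0.03j)], [(-0.73+0j),-0.79+0.00j,-0.79-0.00j], [-0.21+0.00j,(-0.04-0.55j),-0.04+0.55j]]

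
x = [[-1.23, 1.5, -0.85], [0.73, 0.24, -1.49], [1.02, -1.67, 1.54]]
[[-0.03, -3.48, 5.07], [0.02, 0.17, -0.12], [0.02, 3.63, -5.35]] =x @ [[0.0,1.33,-2.01], [-0.03,-1.02,1.34], [-0.02,0.37,-0.69]]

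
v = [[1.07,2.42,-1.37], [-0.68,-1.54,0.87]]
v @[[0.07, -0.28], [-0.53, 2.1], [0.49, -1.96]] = [[-1.88, 7.47], [1.19, -4.75]]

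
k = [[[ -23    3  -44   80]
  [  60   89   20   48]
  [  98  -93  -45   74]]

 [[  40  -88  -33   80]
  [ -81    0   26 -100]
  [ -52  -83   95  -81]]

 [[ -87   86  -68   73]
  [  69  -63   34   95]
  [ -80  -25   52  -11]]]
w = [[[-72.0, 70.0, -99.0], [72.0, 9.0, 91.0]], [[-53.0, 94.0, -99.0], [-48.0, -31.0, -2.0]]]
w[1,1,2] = -2.0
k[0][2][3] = 74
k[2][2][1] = -25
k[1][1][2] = 26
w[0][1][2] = 91.0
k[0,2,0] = 98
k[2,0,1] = 86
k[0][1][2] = 20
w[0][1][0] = 72.0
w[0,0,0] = -72.0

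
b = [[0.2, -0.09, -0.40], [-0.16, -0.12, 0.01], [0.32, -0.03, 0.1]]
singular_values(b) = [0.47, 0.35, 0.13]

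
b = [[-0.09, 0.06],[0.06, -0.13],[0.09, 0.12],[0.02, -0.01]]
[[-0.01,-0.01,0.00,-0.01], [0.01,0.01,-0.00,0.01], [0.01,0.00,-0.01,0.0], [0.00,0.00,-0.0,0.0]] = b@ [[0.08, 0.05, -0.05, 0.04], [-0.01, -0.02, -0.02, -0.03]]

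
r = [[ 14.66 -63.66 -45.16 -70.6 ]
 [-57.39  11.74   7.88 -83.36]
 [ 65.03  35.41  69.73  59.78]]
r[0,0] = 14.66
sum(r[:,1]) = -16.509999999999998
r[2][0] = 65.03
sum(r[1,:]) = -121.13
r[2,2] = 69.73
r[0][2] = -45.16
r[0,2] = -45.16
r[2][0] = 65.03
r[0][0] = 14.66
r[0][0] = 14.66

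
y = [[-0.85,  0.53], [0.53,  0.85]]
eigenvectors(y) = [[-0.96, -0.28],[0.28, -0.96]]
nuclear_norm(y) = 2.00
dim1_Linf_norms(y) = [0.85, 0.85]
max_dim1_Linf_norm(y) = 0.85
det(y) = -1.00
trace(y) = 0.00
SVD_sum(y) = [[0.0,0.53], [0.0,0.85]] + [[-0.85,0.00], [0.53,0.0]]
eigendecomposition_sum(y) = [[-0.93, 0.26], [0.26, -0.08]] + [[0.08, 0.26], [0.26, 0.93]]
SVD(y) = [[0.53,  -0.85], [0.85,  0.53]] @ diag([1.0016985574512924, 1.0016985574512922]) @ [[0.00, 1.0], [1.00, 0.00]]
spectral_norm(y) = 1.00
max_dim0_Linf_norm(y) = 0.85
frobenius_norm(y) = 1.42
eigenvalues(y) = [-1.0, 1.0]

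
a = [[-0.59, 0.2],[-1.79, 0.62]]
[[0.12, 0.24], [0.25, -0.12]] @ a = [[-0.5, 0.17],[0.07, -0.02]]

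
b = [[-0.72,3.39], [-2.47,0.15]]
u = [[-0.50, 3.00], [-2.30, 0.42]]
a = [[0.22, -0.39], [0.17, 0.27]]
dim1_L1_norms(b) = [4.11, 2.62]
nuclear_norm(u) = 5.30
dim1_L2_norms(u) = [3.04, 2.34]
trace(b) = -0.57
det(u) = 6.69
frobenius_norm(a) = 0.55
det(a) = 0.13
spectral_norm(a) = 0.48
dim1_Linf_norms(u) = [3.0, 2.3]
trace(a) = 0.49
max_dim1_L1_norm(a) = 0.61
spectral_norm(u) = 3.23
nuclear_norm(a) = 0.74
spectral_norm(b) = 3.58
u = b + a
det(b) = 8.27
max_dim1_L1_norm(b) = 4.11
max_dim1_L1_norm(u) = 3.5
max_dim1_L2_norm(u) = 3.04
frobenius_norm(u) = 3.84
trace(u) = -0.08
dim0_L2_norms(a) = [0.28, 0.47]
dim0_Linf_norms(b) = [2.47, 3.39]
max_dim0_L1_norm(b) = 3.54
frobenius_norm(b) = 4.26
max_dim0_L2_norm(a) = 0.47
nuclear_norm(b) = 5.89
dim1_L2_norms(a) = [0.45, 0.32]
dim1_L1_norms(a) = [0.61, 0.44]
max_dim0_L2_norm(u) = 3.03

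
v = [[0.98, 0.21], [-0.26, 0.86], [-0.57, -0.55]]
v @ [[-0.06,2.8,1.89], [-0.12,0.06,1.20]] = [[-0.08, 2.76, 2.10], [-0.09, -0.68, 0.54], [0.1, -1.63, -1.74]]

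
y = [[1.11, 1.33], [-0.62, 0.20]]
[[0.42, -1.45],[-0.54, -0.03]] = y @ [[0.76, -0.24], [-0.32, -0.89]]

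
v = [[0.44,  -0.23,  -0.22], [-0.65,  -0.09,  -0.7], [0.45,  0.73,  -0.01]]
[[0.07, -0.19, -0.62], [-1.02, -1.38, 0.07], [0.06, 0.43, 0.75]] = v @ [[0.53,0.48,-0.56], [-0.23,0.31,1.37], [0.99,1.48,0.25]]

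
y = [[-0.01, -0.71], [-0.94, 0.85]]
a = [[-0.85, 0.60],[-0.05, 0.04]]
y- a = [[0.84, -1.31], [-0.89, 0.81]]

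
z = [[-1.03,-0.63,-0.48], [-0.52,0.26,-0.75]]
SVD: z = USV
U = [[-0.86, -0.51], [-0.51, 0.86]]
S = [1.46, 0.68]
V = [[0.79,0.28,0.55], [0.12,0.8,-0.58]]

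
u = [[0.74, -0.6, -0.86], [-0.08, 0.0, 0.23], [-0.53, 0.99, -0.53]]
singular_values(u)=[1.46, 1.05, 0.0]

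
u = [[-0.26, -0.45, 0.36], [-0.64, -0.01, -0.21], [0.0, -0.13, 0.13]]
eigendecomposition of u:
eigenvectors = [[-0.69, 0.57, -0.24], [-0.71, -0.78, 0.69], [-0.12, 0.26, 0.69]]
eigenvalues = [-0.66, 0.52, 0.0]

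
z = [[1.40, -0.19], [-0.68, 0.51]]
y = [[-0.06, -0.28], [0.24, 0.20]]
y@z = [[0.11, -0.13], [0.2, 0.06]]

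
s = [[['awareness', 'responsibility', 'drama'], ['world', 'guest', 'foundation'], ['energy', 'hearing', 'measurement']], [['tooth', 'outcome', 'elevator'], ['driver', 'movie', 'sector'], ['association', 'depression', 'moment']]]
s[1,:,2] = ['elevator', 'sector', 'moment']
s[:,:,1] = [['responsibility', 'guest', 'hearing'], ['outcome', 'movie', 'depression']]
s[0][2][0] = 'energy'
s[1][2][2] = 'moment'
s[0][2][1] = 'hearing'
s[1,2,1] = 'depression'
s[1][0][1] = 'outcome'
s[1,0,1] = 'outcome'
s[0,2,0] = 'energy'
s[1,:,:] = [['tooth', 'outcome', 'elevator'], ['driver', 'movie', 'sector'], ['association', 'depression', 'moment']]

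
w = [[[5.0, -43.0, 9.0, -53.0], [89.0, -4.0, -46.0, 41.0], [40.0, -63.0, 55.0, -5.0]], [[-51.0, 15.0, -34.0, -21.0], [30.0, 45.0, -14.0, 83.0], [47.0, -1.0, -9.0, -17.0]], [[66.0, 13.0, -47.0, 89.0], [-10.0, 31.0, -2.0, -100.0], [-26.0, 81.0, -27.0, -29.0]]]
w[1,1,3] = 83.0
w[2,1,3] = -100.0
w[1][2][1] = -1.0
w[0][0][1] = -43.0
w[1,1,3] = 83.0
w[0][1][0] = 89.0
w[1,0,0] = -51.0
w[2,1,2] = -2.0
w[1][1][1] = 45.0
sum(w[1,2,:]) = 20.0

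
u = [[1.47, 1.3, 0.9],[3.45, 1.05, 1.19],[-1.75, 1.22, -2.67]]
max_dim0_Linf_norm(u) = 3.45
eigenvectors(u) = [[-0.56, -0.49, -0.16], [-0.83, 0.38, -0.16], [-0.00, 0.78, 0.97]]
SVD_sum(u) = [[1.54, 0.22, 1.03], [3.00, 0.42, 2.00], [-2.29, -0.32, -1.53]] + [[0.23, 0.73, -0.50],[0.27, 0.84, -0.58],[0.5, 1.59, -1.09]] + [[-0.3, 0.35, 0.38], [0.18, -0.22, -0.23], [0.04, -0.05, -0.05]]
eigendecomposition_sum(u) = [[1.66, 1.17, 0.48], [2.46, 1.73, 0.7], [0.01, 0.01, 0.00]] + [[-0.67, 0.45, -0.04], [0.52, -0.35, 0.03], [1.06, -0.72, 0.06]] + [[0.48, -0.32, 0.46], [0.47, -0.32, 0.46], [-2.82, 1.93, -2.73]]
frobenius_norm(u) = 5.55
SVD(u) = [[-0.38, -0.38, 0.85],[-0.74, -0.43, -0.52],[0.56, -0.82, -0.11]] @ diag([4.93327936517907, 2.4350032267194344, 0.7037854722600829]) @ [[-0.83, -0.12, -0.55], [-0.25, -0.80, 0.55], [-0.50, 0.59, 0.63]]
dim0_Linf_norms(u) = [3.45, 1.3, 2.67]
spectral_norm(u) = 4.93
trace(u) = -0.15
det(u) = 8.45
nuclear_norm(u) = 8.07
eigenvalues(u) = [3.4, -0.97, -2.58]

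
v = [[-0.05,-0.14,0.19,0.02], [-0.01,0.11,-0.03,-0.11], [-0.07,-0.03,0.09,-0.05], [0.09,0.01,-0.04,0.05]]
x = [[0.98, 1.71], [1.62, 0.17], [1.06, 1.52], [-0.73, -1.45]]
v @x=[[-0.09, 0.15], [0.22, 0.12], [0.01, 0.08], [0.03, 0.02]]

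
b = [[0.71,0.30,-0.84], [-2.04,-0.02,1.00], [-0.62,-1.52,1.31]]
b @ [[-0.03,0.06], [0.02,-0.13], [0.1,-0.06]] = [[-0.10, 0.05], [0.16, -0.18], [0.12, 0.08]]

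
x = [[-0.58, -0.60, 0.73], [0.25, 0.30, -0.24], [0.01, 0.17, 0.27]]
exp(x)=[[0.51, -0.46, 0.7], [0.22, 1.25, -0.22], [0.03, 0.22, 1.29]]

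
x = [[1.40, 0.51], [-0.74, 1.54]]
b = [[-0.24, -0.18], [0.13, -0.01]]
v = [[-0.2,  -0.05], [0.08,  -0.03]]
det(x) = 2.53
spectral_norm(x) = 1.73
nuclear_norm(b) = 0.40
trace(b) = -0.25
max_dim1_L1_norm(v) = 0.25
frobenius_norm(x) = 2.27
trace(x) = 2.94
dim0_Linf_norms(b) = [0.24, 0.18]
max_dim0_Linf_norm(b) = 0.24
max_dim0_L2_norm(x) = 1.62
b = v @ x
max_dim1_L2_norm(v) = 0.21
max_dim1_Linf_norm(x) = 1.54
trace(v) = -0.23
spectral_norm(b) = 0.32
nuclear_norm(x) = 3.19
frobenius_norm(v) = 0.22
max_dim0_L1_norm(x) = 2.14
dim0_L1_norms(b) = [0.37, 0.19]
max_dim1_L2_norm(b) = 0.3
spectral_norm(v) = 0.22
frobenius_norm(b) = 0.33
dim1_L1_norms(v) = [0.25, 0.11]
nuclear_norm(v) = 0.26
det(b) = 0.03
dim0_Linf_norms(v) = [0.2, 0.05]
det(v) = 0.01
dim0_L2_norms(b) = [0.27, 0.18]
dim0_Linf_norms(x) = [1.4, 1.54]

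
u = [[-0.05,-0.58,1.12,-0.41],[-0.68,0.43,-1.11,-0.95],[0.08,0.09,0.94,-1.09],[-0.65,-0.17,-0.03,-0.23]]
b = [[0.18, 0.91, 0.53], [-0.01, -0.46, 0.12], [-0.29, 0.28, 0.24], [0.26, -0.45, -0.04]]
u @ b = [[-0.43,0.72,0.19], [-0.05,-0.7,-0.54], [-0.54,0.79,0.32], [-0.17,-0.42,-0.36]]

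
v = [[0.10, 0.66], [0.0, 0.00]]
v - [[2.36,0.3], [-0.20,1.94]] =[[-2.26, 0.36],[0.2, -1.94]]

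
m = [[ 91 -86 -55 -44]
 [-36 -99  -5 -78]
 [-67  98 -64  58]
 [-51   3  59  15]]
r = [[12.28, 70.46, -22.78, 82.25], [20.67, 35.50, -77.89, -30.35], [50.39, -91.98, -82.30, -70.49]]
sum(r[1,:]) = -52.07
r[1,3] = -30.35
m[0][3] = -44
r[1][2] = -77.89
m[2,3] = 58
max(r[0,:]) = 82.25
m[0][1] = -86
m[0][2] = -55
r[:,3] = [82.25, -30.35, -70.49]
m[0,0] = 91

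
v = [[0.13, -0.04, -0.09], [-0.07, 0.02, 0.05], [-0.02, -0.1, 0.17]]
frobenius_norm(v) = 0.27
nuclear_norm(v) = 0.37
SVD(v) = [[-0.57, 0.67, 0.47], [0.31, -0.35, 0.88], [0.76, 0.65, -0.01]] @ diag([0.2302631043892467, 0.14380129189455487, 0.000302004112395439]) @ [[-0.48, -0.20, 0.85], [0.69, -0.69, 0.23], [-0.54, -0.70, -0.47]]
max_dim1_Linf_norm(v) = 0.17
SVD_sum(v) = [[0.06,0.03,-0.11], [-0.03,-0.01,0.06], [-0.08,-0.04,0.15]] + [[0.07, -0.07, 0.02], [-0.03, 0.03, -0.01], [0.06, -0.06, 0.02]] + [[-0.0, -0.0, -0.0], [-0.00, -0.0, -0.0], [0.00, 0.00, 0.00]]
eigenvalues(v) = [(-0+0j), (0.16+0.05j), (0.16-0.05j)]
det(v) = -0.00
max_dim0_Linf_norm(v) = 0.17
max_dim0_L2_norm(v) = 0.2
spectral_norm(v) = 0.23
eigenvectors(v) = [[(-0.54+0j), (-0.78+0j), -0.78-0.00j],[-0.70+0.00j, (0.42+0j), (0.42-0j)],[-0.47+0.00j, 0.08+0.47j, (0.08-0.47j)]]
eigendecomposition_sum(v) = [[(-0-0j), -0.00-0.00j, 0.00+0.00j], [-0.00-0.00j, (-0-0j), 0.00+0.00j], [-0.00-0.00j, -0.00-0.00j, 0j]] + [[0.07-0.01j, -0.02-0.09j, (-0.05+0.13j)], [-0.03+0.00j, 0.01+0.05j, 0.02-0.07j], [(-0.01-0.04j), -0.05+0.02j, 0.08+0.01j]] + [[0.07+0.01j, -0.02+0.09j, (-0.05-0.13j)], [-0.03-0.00j, 0.01-0.05j, 0.02+0.07j], [-0.01+0.04j, -0.05-0.02j, 0.08-0.01j]]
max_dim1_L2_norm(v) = 0.2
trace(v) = 0.32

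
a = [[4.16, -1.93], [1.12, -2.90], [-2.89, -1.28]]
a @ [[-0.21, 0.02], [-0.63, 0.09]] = [[0.34,-0.09],  [1.59,-0.24],  [1.41,-0.17]]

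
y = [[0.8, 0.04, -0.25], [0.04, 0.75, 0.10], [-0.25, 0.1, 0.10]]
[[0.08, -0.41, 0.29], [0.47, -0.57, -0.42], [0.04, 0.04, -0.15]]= y@[[-0.04, -0.58, 0.52],[0.68, -0.69, -0.64],[-0.35, -0.31, 0.4]]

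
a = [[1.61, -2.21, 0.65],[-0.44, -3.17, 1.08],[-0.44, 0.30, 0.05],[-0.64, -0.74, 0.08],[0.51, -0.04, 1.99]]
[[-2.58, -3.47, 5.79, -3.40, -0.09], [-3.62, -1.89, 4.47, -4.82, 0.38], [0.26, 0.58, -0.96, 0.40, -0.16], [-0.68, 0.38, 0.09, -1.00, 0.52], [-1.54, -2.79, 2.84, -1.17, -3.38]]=a@[[-0.07, -1.18, 1.45, -0.05, -0.27],[0.90, 0.39, -1.26, 1.34, -0.64],[-0.74, -1.09, 1.03, -0.55, -1.64]]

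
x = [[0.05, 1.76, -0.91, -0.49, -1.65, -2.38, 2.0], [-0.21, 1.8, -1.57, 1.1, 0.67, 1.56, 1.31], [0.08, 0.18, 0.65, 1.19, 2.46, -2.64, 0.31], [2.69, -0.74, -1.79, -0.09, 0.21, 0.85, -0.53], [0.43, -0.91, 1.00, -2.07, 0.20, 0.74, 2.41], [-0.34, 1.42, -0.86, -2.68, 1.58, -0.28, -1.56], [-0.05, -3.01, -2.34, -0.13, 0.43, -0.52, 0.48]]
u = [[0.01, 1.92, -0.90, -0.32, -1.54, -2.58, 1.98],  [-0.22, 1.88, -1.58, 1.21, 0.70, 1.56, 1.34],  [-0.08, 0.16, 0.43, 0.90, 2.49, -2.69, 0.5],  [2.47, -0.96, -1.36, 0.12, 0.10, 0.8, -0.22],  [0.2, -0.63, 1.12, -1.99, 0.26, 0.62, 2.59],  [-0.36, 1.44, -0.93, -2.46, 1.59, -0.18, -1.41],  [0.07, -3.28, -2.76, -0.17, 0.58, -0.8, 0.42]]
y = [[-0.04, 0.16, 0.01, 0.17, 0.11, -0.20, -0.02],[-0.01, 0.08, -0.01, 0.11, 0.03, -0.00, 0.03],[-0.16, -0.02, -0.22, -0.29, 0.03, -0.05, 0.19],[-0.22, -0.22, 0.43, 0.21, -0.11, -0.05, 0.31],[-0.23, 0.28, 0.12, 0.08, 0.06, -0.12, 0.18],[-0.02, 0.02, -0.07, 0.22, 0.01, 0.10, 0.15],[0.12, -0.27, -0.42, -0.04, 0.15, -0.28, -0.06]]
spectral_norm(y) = 0.82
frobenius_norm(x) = 9.91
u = y + x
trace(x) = 2.81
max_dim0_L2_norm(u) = 4.63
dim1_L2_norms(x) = [4.07, 3.4, 3.87, 3.47, 3.56, 3.88, 3.9]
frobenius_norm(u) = 10.01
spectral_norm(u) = 5.00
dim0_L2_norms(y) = [0.38, 0.48, 0.66, 0.47, 0.23, 0.38, 0.44]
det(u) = -7435.61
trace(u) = 2.94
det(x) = -7627.28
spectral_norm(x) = 4.75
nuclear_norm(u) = 25.78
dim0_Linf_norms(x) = [2.69, 3.01, 2.34, 2.68, 2.46, 2.64, 2.41]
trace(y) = 0.13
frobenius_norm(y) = 1.19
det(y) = 0.00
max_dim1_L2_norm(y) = 0.66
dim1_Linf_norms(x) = [2.38, 1.8, 2.64, 2.69, 2.41, 2.68, 3.01]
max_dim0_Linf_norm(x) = 3.01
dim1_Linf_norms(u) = [2.58, 1.88, 2.69, 2.47, 2.59, 2.46, 3.28]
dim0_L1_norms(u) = [3.41, 10.27, 9.08, 7.17, 7.26, 9.23, 8.46]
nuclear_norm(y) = 2.52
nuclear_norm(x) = 25.69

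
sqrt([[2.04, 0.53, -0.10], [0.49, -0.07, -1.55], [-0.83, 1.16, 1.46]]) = [[1.42, 0.25, 0.03],[0.12, 0.61, -0.77],[-0.32, 0.62, 1.40]]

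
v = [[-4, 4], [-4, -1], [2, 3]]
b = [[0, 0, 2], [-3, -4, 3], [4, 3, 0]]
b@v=[[4, 6], [34, 1], [-28, 13]]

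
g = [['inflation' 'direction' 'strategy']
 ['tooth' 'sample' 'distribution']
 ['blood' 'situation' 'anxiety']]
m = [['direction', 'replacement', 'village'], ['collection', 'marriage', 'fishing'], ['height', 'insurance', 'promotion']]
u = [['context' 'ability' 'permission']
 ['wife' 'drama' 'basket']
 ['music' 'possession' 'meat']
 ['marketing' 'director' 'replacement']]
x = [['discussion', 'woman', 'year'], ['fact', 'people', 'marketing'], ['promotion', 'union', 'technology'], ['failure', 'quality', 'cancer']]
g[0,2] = 'strategy'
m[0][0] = 'direction'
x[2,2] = 'technology'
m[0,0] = 'direction'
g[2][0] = 'blood'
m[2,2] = 'promotion'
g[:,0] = ['inflation', 'tooth', 'blood']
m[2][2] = 'promotion'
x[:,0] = ['discussion', 'fact', 'promotion', 'failure']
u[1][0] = 'wife'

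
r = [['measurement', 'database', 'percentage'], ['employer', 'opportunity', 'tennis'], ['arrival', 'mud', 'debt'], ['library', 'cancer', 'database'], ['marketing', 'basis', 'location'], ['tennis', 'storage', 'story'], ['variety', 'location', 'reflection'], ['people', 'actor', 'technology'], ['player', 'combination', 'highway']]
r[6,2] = 'reflection'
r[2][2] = 'debt'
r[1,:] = ['employer', 'opportunity', 'tennis']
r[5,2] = 'story'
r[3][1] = 'cancer'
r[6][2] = 'reflection'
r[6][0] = 'variety'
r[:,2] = ['percentage', 'tennis', 'debt', 'database', 'location', 'story', 'reflection', 'technology', 'highway']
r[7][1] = 'actor'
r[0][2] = 'percentage'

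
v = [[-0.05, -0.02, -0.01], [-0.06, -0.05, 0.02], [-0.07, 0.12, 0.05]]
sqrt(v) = [[(0.02+0.23j), (-0.02+0.04j), -0.02+0.02j], [-0.04+0.11j, 0.05+0.23j, 0.04-0.03j], [(-0.22+0.11j), (0.23-0.21j), (0.22+0.05j)]]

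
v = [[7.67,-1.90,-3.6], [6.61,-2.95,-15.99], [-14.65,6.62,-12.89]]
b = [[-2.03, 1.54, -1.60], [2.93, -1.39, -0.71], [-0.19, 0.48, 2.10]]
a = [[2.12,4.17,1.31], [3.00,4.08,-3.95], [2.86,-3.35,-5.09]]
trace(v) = -8.17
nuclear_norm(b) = 7.37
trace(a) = 1.11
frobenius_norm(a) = 10.50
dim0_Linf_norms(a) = [3.0, 4.17, 5.09]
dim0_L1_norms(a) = [7.98, 11.6, 10.35]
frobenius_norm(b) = 4.97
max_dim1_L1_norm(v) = 34.16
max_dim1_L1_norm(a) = 11.3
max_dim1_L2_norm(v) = 20.61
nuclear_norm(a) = 16.23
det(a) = -83.96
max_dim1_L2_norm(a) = 6.73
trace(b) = -1.32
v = a @ b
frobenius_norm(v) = 28.43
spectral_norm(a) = 7.65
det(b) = -5.86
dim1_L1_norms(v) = [13.17, 25.55, 34.16]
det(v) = 494.64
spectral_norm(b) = 4.13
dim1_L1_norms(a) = [7.6, 11.03, 11.3]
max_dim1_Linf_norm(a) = 5.09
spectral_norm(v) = 21.77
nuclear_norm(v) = 41.25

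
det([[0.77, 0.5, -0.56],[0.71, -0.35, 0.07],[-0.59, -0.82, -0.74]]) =0.927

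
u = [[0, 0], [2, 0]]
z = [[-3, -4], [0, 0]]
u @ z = [[0, 0], [-6, -8]]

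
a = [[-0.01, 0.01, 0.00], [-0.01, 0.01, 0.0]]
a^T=[[-0.01, -0.01], [0.01, 0.01], [0.0, 0.0]]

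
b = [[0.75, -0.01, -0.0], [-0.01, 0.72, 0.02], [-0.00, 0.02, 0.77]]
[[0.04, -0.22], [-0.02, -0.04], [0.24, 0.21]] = b@[[0.05, -0.29], [-0.03, -0.07], [0.31, 0.28]]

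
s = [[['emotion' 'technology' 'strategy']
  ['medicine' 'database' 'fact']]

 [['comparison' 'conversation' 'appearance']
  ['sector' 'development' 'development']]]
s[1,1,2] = 'development'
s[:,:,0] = [['emotion', 'medicine'], ['comparison', 'sector']]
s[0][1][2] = 'fact'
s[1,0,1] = 'conversation'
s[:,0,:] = [['emotion', 'technology', 'strategy'], ['comparison', 'conversation', 'appearance']]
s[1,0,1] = 'conversation'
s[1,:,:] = [['comparison', 'conversation', 'appearance'], ['sector', 'development', 'development']]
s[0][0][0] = 'emotion'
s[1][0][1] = 'conversation'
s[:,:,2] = [['strategy', 'fact'], ['appearance', 'development']]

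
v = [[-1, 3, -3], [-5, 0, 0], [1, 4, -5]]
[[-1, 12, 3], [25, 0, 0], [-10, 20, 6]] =v@[[-5, 0, 0], [-5, 0, -1], [-3, -4, -2]]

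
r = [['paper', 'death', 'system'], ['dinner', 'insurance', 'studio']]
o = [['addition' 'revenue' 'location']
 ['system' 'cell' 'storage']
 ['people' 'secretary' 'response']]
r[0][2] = 'system'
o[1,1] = 'cell'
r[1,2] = 'studio'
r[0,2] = 'system'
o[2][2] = 'response'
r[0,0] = 'paper'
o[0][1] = 'revenue'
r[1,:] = ['dinner', 'insurance', 'studio']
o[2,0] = 'people'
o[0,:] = ['addition', 'revenue', 'location']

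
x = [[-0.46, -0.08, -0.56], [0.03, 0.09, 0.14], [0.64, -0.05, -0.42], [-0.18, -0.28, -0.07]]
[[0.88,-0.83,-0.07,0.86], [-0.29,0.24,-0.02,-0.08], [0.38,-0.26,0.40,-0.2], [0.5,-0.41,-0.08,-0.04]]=x @ [[-0.27,0.36,0.46,-0.87], [-1.32,0.98,0.06,0.94], [-1.16,1.04,-0.27,-0.96]]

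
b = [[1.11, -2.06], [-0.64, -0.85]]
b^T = [[1.11, -0.64], [-2.06, -0.85]]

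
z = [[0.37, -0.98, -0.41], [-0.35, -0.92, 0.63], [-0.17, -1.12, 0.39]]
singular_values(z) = [1.8, 0.91, 0.0]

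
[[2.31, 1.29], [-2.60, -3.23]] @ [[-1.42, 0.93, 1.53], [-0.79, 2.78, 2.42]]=[[-4.3, 5.73, 6.66], [6.24, -11.40, -11.79]]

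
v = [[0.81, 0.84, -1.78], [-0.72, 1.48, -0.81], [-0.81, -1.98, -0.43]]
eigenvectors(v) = [[(0.48+0j), 0.82+0.00j, 0.82-0.00j], [0.32+0.00j, 0.06+0.36j, 0.06-0.36j], [(0.82+0j), -0.41-0.18j, -0.41+0.18j]]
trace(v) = 1.86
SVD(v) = [[0.59, -0.68, -0.43], [0.53, -0.07, 0.85], [-0.61, -0.73, 0.32]] @ diag([2.830283920580448, 1.7609390574248036, 1.24297488507999]) @ [[0.21,0.88,-0.43], [0.05,0.43,0.90], [-0.98,0.21,-0.05]]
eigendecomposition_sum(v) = [[(-0.31+0j), (-0.33+0j), (-0.67-0j)], [(-0.21+0j), (-0.22+0j), -0.44-0.00j], [(-0.54+0j), -0.57+0.00j, -1.14-0.00j]] + [[0.56+0.67j, 0.59-1.86j, -0.56+0.33j], [-0.26+0.29j, 0.85+0.13j, -0.18-0.22j], [-0.14-0.46j, (-0.7+0.81j), (0.35-0.05j)]] + [[(0.56-0.67j), (0.59+1.86j), (-0.56-0.33j)], [(-0.26-0.29j), 0.85-0.13j, (-0.18+0.22j)], [(-0.14+0.46j), -0.70-0.81j, (0.35+0.05j)]]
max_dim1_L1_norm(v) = 3.43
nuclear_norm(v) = 5.83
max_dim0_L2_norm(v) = 2.61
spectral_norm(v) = 2.83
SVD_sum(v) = [[0.35, 1.47, -0.72], [0.31, 1.32, -0.65], [-0.36, -1.51, 0.74]] + [[-0.06,-0.52,-1.08],[-0.01,-0.06,-0.12],[-0.06,-0.55,-1.15]] + [[0.52, -0.11, 0.02], [-1.03, 0.22, -0.05], [-0.39, 0.08, -0.02]]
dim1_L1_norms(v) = [3.43, 3.01, 3.22]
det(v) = -6.19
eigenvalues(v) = [(-1.68+0j), (1.77+0.76j), (1.77-0.76j)]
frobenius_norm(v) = 3.56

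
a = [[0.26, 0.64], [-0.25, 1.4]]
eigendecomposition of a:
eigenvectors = [[-0.97, -0.55], [-0.25, -0.84]]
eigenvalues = [0.42, 1.24]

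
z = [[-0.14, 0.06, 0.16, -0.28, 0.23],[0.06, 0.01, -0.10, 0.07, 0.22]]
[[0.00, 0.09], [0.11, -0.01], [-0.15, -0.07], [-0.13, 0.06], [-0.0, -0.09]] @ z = [[0.01,0.00,-0.01,0.01,0.02],[-0.02,0.01,0.02,-0.03,0.02],[0.02,-0.01,-0.02,0.04,-0.05],[0.02,-0.01,-0.03,0.04,-0.02],[-0.01,-0.0,0.01,-0.01,-0.02]]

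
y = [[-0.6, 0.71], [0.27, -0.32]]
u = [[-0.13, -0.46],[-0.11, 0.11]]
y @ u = [[-0.00,0.35], [0.00,-0.16]]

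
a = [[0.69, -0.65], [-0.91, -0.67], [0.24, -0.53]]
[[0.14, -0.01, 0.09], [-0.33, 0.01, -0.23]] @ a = [[0.13, -0.13], [-0.29, 0.33]]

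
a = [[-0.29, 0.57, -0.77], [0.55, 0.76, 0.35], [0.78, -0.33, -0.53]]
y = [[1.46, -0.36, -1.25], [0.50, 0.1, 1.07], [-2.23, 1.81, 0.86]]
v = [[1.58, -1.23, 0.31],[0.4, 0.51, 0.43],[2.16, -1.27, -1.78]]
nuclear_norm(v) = 5.45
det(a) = 1.00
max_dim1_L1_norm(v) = 5.21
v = a @ y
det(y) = -3.10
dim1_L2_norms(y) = [1.96, 1.19, 3.0]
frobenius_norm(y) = 3.77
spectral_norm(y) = 3.47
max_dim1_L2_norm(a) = 1.0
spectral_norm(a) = 1.01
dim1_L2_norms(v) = [2.03, 0.78, 3.07]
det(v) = -3.09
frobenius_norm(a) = 1.73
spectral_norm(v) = 3.46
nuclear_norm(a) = 3.00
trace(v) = 0.31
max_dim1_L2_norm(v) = 3.07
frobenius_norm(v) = 3.76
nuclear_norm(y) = 5.46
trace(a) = -0.06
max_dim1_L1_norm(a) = 1.66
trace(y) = 2.42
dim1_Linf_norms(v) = [1.58, 0.51, 2.16]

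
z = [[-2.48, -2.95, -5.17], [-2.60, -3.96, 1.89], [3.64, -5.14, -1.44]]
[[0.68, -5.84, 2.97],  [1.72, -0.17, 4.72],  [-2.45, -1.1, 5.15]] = z @ [[-0.59, 0.34, -0.09], [0.02, 0.22, -1.09], [0.14, 0.84, 0.09]]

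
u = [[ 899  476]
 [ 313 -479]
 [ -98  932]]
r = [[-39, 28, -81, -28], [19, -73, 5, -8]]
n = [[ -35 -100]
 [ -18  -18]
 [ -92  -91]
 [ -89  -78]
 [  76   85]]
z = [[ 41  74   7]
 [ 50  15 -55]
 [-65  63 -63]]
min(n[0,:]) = -100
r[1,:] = [19, -73, 5, -8]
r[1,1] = -73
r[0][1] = 28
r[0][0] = -39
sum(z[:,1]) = 152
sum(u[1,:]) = -166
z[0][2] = 7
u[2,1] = 932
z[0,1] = 74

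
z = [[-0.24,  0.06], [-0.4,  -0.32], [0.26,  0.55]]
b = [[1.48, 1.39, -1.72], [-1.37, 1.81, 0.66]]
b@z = [[-1.36, -1.30], [-0.22, -0.3]]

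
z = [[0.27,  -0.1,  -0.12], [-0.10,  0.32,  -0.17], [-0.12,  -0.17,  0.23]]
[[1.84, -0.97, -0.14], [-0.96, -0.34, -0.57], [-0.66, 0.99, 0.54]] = z @ [[3.98,-2.59,-1.02],  [-3.56,-0.47,-1.89],  [-3.42,2.62,0.42]]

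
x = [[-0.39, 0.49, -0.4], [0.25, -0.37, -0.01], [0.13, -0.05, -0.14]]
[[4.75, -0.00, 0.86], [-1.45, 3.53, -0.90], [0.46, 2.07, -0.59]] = x@[[-2.51, 0.23, -3.04], [2.40, -9.09, 0.35], [-6.48, -11.35, 1.24]]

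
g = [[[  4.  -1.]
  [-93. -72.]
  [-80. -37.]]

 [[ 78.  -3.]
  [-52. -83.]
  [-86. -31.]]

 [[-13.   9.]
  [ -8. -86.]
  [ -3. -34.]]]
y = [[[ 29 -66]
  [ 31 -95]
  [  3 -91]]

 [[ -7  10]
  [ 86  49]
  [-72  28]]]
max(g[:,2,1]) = -31.0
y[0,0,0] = 29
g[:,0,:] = [[4.0, -1.0], [78.0, -3.0], [-13.0, 9.0]]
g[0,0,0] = 4.0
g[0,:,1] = [-1.0, -72.0, -37.0]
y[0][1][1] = -95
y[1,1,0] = 86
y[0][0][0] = 29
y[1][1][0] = 86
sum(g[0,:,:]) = -279.0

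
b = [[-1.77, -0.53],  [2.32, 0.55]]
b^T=[[-1.77, 2.32], [-0.53, 0.55]]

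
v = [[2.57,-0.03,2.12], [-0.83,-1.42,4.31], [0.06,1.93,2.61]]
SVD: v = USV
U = [[-0.43, 0.74, -0.52], [-0.78, -0.59, -0.20], [-0.46, 0.32, 0.83]]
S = [5.49, 2.81, 2.22]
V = [[-0.09, 0.04, -1.00], [0.86, 0.51, -0.05], [-0.51, 0.86, 0.08]]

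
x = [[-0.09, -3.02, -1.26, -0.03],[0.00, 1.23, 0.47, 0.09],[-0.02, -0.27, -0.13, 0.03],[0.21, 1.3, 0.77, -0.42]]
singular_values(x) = [3.85, 0.49, 0.0, 0.0]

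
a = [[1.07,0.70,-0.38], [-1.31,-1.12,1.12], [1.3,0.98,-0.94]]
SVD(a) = [[-0.42, -0.87, -0.25], [0.67, -0.49, 0.56], [-0.61, 0.07, 0.79]] @ diag([3.068682342419797, 0.3459519325164629, 0.04130304721293799]) @ [[-0.69, -0.54, 0.48], [-0.58, 0.02, -0.81], [0.43, -0.84, -0.32]]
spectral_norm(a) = 3.07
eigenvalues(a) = [-1.52, 0.58, -0.05]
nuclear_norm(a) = 3.46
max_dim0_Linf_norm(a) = 1.31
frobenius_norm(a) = 3.09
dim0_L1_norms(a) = [3.68, 2.8, 2.44]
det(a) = 0.04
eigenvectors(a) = [[0.29,-0.81,-0.42], [-0.74,0.29,0.85], [0.6,-0.51,0.32]]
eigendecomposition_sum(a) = [[0.42, 0.38, -0.46], [-1.09, -0.98, 1.18], [0.89, 0.8, -0.96]] + [[0.65, 0.30, 0.06], [-0.24, -0.11, -0.02], [0.41, 0.19, 0.04]] + [[-0.01, 0.01, 0.02],[0.02, -0.03, -0.04],[0.01, -0.01, -0.02]]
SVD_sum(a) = [[0.90, 0.7, -0.63], [-1.42, -1.1, 0.99], [1.3, 1.01, -0.91]] + [[0.18, -0.0, 0.25], [0.10, -0.00, 0.14], [-0.01, 0.0, -0.02]] + [[-0.0, 0.01, 0.00], [0.01, -0.02, -0.01], [0.01, -0.03, -0.01]]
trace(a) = -0.99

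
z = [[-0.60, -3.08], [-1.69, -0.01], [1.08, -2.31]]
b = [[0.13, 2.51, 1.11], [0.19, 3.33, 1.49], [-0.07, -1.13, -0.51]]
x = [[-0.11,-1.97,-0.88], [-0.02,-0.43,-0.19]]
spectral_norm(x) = 2.21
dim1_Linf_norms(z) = [3.08, 1.69, 2.31]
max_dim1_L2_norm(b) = 3.65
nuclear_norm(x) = 2.22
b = z @ x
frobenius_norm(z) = 4.38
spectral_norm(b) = 4.74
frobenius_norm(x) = 2.21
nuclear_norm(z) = 5.94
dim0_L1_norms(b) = [0.39, 6.97, 3.11]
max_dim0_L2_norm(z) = 3.85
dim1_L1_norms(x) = [2.96, 0.64]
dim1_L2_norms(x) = [2.16, 0.47]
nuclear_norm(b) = 4.75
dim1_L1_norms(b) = [3.75, 5.01, 1.71]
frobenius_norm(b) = 4.74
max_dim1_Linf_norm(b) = 3.33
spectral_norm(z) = 3.85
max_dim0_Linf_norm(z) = 3.08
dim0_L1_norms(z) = [3.37, 5.4]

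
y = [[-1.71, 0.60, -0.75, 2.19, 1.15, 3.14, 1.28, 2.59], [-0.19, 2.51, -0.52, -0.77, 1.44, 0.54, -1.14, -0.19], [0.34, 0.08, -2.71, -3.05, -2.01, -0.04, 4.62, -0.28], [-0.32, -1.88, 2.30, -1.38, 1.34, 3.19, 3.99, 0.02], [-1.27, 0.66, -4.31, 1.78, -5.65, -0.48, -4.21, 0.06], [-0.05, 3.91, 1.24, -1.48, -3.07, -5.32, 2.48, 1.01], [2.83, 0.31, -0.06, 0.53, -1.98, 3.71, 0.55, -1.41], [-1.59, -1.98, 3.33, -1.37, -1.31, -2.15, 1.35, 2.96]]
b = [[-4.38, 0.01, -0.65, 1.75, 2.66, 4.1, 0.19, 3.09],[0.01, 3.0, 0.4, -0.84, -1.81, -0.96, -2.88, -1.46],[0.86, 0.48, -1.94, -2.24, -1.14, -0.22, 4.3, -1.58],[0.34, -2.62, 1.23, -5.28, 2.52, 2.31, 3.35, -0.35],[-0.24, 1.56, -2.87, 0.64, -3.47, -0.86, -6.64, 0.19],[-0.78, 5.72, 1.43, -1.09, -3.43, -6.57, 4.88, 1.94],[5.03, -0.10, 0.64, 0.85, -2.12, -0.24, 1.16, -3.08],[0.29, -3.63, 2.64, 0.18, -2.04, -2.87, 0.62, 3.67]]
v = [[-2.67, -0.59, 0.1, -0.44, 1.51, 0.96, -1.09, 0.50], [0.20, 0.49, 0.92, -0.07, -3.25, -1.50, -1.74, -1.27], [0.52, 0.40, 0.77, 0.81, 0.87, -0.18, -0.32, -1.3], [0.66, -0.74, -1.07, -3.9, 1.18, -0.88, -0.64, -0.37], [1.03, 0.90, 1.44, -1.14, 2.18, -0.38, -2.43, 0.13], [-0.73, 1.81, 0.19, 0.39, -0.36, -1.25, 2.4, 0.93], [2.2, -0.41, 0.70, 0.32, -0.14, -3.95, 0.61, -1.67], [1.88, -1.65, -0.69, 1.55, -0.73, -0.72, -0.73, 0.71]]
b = v + y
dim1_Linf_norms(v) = [2.67, 3.25, 1.3, 3.9, 2.43, 2.4, 3.95, 1.88]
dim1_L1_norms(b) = [16.83, 11.36, 12.76, 18.0, 16.47, 25.84, 13.22, 15.94]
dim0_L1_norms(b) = [11.93, 17.12, 11.8, 12.87, 19.19, 18.13, 24.02, 15.36]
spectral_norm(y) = 10.33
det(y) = -147241.98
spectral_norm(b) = 12.23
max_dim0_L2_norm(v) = 4.67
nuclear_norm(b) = 50.51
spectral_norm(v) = 6.31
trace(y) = -10.75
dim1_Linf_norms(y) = [3.14, 2.51, 4.62, 3.99, 5.65, 5.32, 3.71, 3.33]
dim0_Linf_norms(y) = [2.83, 3.91, 4.31, 3.05, 5.65, 5.32, 4.62, 2.96]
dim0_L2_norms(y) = [3.92, 5.47, 6.68, 4.91, 7.5, 8.2, 8.14, 4.31]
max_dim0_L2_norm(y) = 8.2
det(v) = -1906.89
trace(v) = -3.06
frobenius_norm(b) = 21.16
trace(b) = -13.81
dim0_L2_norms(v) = [4.22, 2.88, 2.38, 4.47, 4.52, 4.67, 4.16, 2.8]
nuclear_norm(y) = 44.18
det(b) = 205536.42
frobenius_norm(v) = 10.92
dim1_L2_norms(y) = [5.31, 3.3, 6.5, 6.22, 8.58, 7.99, 5.33, 6.03]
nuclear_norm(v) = 27.15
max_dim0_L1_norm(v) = 10.22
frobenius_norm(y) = 17.95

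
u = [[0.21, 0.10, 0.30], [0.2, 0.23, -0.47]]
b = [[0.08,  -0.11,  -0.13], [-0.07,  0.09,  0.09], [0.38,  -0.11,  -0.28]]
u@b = [[0.12, -0.05, -0.10], [-0.18, 0.05, 0.13]]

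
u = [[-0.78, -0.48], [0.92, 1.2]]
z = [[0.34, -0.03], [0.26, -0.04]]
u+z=[[-0.44, -0.51], [1.18, 1.16]]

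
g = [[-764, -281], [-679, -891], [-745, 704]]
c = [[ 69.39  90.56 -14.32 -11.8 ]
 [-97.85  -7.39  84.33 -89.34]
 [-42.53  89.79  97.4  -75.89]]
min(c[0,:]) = -14.32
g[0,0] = -764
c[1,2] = 84.33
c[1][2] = 84.33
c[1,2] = 84.33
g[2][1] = 704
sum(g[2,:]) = -41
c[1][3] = -89.34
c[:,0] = [69.39, -97.85, -42.53]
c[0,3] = -11.8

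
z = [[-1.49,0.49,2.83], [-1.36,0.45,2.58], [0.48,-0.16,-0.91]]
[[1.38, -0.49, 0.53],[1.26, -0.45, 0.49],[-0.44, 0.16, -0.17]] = z@[[-0.41, -0.22, 0.14], [-0.05, 0.41, 0.65], [0.28, -0.36, 0.15]]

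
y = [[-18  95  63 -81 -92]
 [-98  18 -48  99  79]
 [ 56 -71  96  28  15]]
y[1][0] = -98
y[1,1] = 18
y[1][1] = 18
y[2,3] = 28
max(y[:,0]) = 56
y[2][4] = 15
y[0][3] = -81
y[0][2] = 63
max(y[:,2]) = 96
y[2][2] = 96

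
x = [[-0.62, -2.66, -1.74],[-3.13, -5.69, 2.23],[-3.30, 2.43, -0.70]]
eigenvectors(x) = [[-0.58, 0.58, -0.33],  [0.38, -0.00, -0.93],  [0.72, 0.81, 0.18]]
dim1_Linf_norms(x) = [2.66, 5.69, 3.3]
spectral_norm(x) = 7.24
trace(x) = -7.01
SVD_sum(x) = [[-0.80, -2.02, 0.51], [-2.42, -6.14, 1.56], [0.42, 1.07, -0.27]] + [[0.32,-0.12,0.01], [-0.75,0.29,-0.02], [-3.70,1.44,-0.09]] + [[-0.15, -0.52, -2.26], [0.04, 0.16, 0.68], [-0.02, -0.08, -0.34]]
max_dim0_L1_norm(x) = 10.78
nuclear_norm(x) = 13.76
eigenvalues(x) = [3.27, -3.06, -7.22]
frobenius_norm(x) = 8.66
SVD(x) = [[-0.31, -0.08, -0.95], [-0.94, 0.20, 0.29], [0.16, 0.98, -0.14]] @ diag([7.236099057833387, 4.066606694185296, 2.4535648391738385]) @ [[0.36,0.91,-0.23],[-0.93,0.36,-0.02],[0.06,0.22,0.97]]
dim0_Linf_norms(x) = [3.3, 5.69, 2.23]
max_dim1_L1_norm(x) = 11.05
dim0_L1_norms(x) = [7.05, 10.78, 4.67]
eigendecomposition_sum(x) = [[1.49,  -0.73,  -1.06],[-0.97,  0.48,  0.7],[-1.83,  0.9,  1.31]] + [[-1.35, 0.24, -1.22], [0.0, -0.0, 0.0], [-1.89, 0.33, -1.71]] + [[-0.76, -2.17, 0.54], [-2.16, -6.17, 1.53], [0.42, 1.2, -0.3]]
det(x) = 72.20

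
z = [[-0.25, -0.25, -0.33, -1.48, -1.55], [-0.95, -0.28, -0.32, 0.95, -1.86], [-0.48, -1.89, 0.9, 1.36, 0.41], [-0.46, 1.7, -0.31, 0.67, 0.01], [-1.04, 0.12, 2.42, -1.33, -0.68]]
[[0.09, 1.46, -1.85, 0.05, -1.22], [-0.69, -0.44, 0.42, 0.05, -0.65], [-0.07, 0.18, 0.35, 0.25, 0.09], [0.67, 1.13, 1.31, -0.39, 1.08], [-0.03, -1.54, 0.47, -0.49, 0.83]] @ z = [[0.72, 3.0, -5.13, 0.39, -2.78], [1.04, -0.49, -0.84, 2.07, 2.5], [-0.53, -0.26, 0.42, 0.80, -0.14], [-2.81, -3.49, 3.33, 0.17, -3.34], [0.61, -1.18, 3.09, -2.21, 2.53]]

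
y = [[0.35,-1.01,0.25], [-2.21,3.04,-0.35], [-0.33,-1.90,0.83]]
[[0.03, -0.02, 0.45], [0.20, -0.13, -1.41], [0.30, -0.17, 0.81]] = y@[[-0.30, 0.18, 0.1], [-0.17, 0.10, -0.37], [-0.15, 0.09, 0.17]]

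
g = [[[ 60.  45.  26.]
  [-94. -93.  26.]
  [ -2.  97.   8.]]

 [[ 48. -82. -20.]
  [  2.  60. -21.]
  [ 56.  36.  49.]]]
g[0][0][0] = 60.0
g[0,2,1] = 97.0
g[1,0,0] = 48.0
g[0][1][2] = 26.0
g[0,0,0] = 60.0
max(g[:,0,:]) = 60.0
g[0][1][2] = 26.0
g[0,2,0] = -2.0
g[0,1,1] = -93.0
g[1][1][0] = 2.0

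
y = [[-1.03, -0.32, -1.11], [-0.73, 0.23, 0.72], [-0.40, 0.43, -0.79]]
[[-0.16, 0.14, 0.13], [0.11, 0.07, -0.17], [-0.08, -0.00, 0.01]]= y @ [[-0.00, -0.12, 0.06], [0.06, -0.1, -0.16], [0.13, 0.01, -0.13]]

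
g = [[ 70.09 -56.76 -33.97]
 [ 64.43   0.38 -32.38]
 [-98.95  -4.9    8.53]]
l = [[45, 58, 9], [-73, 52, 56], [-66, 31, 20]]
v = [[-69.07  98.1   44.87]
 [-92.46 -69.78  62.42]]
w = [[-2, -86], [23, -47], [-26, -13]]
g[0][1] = -56.76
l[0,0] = 45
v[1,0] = -92.46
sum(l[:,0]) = -94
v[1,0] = -92.46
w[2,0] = -26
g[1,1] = 0.38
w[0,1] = -86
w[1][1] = -47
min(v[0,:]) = -69.07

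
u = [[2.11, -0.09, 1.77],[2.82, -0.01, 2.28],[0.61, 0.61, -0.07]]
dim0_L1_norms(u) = [5.54, 0.71, 4.12]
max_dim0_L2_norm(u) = 3.57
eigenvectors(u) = [[-0.56, -0.51, -0.46], [-0.78, 0.59, -0.48], [-0.28, 0.63, 0.75]]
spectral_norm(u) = 4.57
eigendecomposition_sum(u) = [[1.9, 0.22, 1.32], [2.62, 0.30, 1.82], [0.94, 0.11, 0.65]] + [[0.00, -0.0, 0.0], [-0.01, 0.0, -0.0], [-0.01, 0.0, -0.00]] + [[0.20,-0.31,0.45], [0.21,-0.32,0.46], [-0.32,0.5,-0.72]]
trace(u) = 2.03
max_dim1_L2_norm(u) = 3.63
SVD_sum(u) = [[2.15, -0.00, 1.73], [2.83, -0.00, 2.27], [0.34, -0.00, 0.27]] + [[-0.04, -0.08, 0.05], [-0.00, -0.01, 0.00], [0.27, 0.61, -0.34]] + [[0.0,  -0.0,  -0.0],[-0.00,  0.00,  0.0],[0.00,  -0.0,  -0.00]]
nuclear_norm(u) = 5.34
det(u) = -0.02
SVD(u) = [[-0.60, 0.14, 0.79], [-0.79, 0.01, -0.61], [-0.09, -0.99, 0.1]] @ diag([4.573692603297466, 0.7578924740993636, 0.005913395436857075]) @ [[-0.78, 0.00, -0.63], [-0.37, -0.81, 0.45], [0.51, -0.58, -0.63]]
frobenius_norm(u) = 4.64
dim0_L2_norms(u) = [3.57, 0.62, 2.89]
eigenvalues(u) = [2.86, 0.01, -0.84]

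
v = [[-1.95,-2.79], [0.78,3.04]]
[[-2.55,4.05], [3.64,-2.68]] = v@[[-0.64, -1.29],[1.36, -0.55]]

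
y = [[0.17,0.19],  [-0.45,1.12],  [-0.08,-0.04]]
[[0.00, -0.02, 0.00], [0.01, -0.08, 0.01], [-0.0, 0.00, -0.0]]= y @ [[0.00, -0.02, 0.0], [0.01, -0.08, 0.01]]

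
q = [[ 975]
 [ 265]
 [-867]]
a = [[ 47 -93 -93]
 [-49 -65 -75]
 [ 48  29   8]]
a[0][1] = -93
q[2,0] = -867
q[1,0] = 265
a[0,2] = -93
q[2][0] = -867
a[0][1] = -93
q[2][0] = -867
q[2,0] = -867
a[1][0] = -49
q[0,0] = 975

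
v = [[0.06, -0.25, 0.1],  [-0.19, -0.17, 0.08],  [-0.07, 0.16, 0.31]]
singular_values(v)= [0.36, 0.34, 0.18]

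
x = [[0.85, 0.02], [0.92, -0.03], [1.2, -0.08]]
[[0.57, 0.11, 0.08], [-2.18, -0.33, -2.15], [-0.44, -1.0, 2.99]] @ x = [[0.68,0.0], [-4.74,0.14], [2.29,-0.22]]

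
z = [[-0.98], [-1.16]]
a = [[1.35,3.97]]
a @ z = [[-5.93]]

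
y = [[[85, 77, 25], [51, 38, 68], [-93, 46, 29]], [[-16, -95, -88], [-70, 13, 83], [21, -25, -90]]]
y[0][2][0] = -93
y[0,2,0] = -93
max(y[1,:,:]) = 83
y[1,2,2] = -90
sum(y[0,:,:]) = 326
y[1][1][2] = 83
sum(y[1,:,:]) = -267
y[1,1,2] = 83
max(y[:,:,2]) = 83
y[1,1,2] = 83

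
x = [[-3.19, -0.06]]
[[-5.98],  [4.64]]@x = [[19.08, 0.36], [-14.80, -0.28]]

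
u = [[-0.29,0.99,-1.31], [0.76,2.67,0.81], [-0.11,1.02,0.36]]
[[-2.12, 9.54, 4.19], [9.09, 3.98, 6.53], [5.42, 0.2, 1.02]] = u @[[-4.25,2.54,3.38], [3.12,2.56,2.18], [4.92,-5.91,-2.30]]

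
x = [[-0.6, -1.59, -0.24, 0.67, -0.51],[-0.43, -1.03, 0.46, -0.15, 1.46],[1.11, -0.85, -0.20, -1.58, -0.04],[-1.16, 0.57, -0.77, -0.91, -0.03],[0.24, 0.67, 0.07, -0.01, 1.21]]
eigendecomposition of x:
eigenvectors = [[(-0.16+0j),(-0.11+0.41j),-0.11-0.41j,-0.48+0.04j,(-0.48-0.04j)], [(0.26+0j),(0.09-0.22j),(0.09+0.22j),-0.51+0.00j,(-0.51-0j)], [-0.64+0.00j,0.76+0.00j,0.76-0.00j,-0.14-0.45j,-0.14+0.45j], [(0.36+0j),-0.41-0.12j,-0.41+0.12j,(-0.29-0.41j),-0.29+0.41j], [(0.61+0j),-0.07-0.03j,(-0.07+0.03j),0.15+0.02j,(0.15-0.02j)]]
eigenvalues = [(1.35+0j), (0.38+1.1j), (0.38-1.1j), (-1.82+0.26j), (-1.82-0.26j)]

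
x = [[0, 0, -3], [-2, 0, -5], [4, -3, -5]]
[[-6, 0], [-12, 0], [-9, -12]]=x @ [[1, 0], [1, 4], [2, 0]]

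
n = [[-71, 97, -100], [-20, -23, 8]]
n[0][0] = -71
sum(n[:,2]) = -92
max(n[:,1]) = 97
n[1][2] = 8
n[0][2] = -100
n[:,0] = [-71, -20]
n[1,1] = -23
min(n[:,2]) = -100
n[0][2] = -100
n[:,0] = [-71, -20]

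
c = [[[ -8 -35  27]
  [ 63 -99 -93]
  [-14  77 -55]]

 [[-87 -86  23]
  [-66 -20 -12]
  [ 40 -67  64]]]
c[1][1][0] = -66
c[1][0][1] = -86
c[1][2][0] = 40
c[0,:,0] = [-8, 63, -14]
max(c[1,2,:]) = 64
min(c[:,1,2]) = -93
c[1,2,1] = -67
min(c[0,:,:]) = -99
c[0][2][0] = -14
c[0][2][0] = -14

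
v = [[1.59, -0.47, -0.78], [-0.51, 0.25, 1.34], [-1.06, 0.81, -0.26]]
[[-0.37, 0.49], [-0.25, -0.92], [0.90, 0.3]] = v @ [[-0.23, -0.00],[0.68, 0.14],[-0.4, -0.71]]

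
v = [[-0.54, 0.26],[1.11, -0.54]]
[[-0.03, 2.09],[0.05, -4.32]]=v @ [[0.18, -2.41],  [0.27, 3.05]]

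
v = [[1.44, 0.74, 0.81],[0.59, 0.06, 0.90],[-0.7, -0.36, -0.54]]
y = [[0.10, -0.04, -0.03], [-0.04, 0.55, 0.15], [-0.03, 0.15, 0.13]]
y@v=[[0.14, 0.08, 0.06], [0.16, -0.05, 0.38], [-0.05, -0.06, 0.04]]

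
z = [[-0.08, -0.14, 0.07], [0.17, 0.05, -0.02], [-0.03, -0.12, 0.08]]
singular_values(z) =[0.26, 0.12, 0.01]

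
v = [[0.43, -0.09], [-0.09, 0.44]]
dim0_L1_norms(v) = [0.52, 0.53]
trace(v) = 0.87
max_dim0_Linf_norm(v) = 0.44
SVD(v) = [[-0.69, 0.73], [0.73, 0.69]] @ diag([0.5251387818865998, 0.34486121811340026]) @ [[-0.69, 0.73], [0.73, 0.69]]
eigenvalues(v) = [0.34, 0.53]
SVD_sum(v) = [[0.25, -0.26], [-0.26, 0.28]] + [[0.18,  0.17],[0.17,  0.16]]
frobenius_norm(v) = 0.63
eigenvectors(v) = [[-0.73, 0.69], [-0.69, -0.73]]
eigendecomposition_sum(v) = [[0.18, 0.17],  [0.17, 0.16]] + [[0.25, -0.26], [-0.26, 0.28]]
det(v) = 0.18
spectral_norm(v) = 0.53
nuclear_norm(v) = 0.87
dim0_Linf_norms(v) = [0.43, 0.44]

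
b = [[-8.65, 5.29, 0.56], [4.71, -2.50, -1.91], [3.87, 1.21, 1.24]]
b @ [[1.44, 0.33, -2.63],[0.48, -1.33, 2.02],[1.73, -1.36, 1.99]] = [[-8.95, -10.65, 34.55],[2.28, 7.48, -21.24],[8.30, -2.02, -5.27]]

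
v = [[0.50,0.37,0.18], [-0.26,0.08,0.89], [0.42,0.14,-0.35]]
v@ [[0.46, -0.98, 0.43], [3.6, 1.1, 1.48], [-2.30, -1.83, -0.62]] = [[1.15,-0.41,0.65], [-1.88,-1.29,-0.55], [1.5,0.38,0.6]]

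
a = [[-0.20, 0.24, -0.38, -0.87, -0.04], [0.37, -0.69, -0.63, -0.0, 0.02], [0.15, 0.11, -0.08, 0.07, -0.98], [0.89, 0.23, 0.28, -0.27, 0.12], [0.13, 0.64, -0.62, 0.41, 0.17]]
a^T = [[-0.20, 0.37, 0.15, 0.89, 0.13], [0.24, -0.69, 0.11, 0.23, 0.64], [-0.38, -0.63, -0.08, 0.28, -0.62], [-0.87, -0.00, 0.07, -0.27, 0.41], [-0.04, 0.02, -0.98, 0.12, 0.17]]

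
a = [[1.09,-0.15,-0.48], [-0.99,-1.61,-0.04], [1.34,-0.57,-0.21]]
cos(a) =[[0.65,  -0.14,  0.21],[-0.13,  -0.07,  -0.24],[-0.85,  -0.33,  1.29]]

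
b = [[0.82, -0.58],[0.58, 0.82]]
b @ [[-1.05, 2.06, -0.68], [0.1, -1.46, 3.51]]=[[-0.92, 2.54, -2.59], [-0.53, -0.00, 2.48]]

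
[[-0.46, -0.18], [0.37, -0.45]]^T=[[-0.46, 0.37],[-0.18, -0.45]]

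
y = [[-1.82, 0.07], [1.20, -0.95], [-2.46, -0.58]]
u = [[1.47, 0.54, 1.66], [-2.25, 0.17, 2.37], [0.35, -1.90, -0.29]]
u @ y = [[-6.11, -1.37],[-1.53, -1.69],[-2.2, 2.00]]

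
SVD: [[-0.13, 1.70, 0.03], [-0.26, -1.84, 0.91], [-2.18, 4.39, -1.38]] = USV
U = [[-0.28, 0.34, -0.90], [0.32, -0.85, -0.43], [-0.90, -0.41, 0.12]]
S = [5.61, 1.14, 0.62]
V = [[0.34, -0.9, 0.27], [0.94, 0.31, -0.17], [-0.07, -0.31, -0.95]]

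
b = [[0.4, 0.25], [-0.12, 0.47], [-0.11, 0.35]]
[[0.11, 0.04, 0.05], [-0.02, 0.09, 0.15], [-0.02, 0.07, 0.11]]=b @ [[0.27,-0.02,-0.07], [0.02,0.19,0.30]]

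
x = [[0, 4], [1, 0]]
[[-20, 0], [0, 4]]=x@[[0, 4], [-5, 0]]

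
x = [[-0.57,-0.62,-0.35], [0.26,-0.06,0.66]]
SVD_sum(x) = [[-0.52, -0.42, -0.55],[0.33, 0.26, 0.35]] + [[-0.05, -0.20, 0.2], [-0.07, -0.32, 0.31]]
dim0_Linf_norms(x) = [0.57, 0.62, 0.66]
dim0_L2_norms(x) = [0.63, 0.62, 0.75]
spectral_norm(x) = 1.02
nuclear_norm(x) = 1.56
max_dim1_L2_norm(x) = 0.91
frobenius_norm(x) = 1.16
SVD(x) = [[-0.85, 0.53], [0.53, 0.85]] @ diag([1.0236906962310688, 0.5391264772295548]) @ [[0.61, 0.48, 0.63], [-0.16, -0.71, 0.69]]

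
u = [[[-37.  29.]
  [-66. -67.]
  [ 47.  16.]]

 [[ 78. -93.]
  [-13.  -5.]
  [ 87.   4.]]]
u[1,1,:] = [-13.0, -5.0]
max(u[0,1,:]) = -66.0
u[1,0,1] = -93.0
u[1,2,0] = 87.0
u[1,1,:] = [-13.0, -5.0]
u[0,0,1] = 29.0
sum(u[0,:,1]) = -22.0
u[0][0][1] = 29.0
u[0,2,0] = 47.0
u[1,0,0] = 78.0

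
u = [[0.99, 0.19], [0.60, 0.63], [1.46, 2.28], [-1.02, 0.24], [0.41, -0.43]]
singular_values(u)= [2.97, 1.32]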